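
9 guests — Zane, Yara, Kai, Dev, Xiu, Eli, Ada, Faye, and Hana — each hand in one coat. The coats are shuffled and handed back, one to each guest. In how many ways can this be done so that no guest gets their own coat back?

133496

Count assignments avoiding every fixed point. For any j of the 9 guests fixed to their own coat, the other 9−j can be arranged in (9−j)! ways.
By inclusion–exclusion this is Σ_{j=0}^{9} (−1)^j C(9,j)·(9−j)!.
Computing: 362880 − 362880 + 181440 − 60480 + 15120 − 3024 + 504 − 72 + 9 − 1 = 133496.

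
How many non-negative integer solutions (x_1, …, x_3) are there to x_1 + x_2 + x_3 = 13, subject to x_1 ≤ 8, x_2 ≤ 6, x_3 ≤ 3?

14

By stars and bars, unrestricted non-negative solutions to x_1+…+x_3 = 13 number C(13+2,2) = 105.
Subtract solutions that violate a single cap (substitute x_i' = x_i − (cap_i+1)): x_1 ≥ 9 gives C(6,2) = 15; x_2 ≥ 7 gives C(8,2) = 28; x_3 ≥ 4 gives C(11,2) = 55. Together 98.
Add back pairs where two caps are both exceeded: 0 + 1 + 6 = 7.
By inclusion–exclusion the count is 105 − 98 + 7 = 14.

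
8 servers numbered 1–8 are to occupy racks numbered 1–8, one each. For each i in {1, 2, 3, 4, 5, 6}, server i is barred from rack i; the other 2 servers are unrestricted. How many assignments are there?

Let Aᵢ (for 1 ≤ i ≤ 6) be the placements that put server i in its forbidden rack. Any j of these fix j positions, leaving (8−j)! ways to fill the rest, and there are C(6,j) ways to pick which j.
By inclusion–exclusion, the number of valid placements is Σ_{j=0}^{6} (−1)^j C(6,j)·(8−j)!.
Computing: 40320 − 30240 + 10800 − 2400 + 360 − 36 + 2 = 18806.

18806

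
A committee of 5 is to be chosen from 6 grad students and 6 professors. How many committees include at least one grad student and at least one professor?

With no constraint there are C(12,5) = 792 possible selections.
Subtract selections that omit an entire group: no grad students → C(6,5) = 6; no professors → C(6,5) = 6.
Both groups omitted at once is impossible, so 792 − 12 = 780.

780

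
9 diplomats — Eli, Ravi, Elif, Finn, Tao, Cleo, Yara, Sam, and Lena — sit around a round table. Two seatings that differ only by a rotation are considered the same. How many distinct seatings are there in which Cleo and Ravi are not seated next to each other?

Without the restriction there are (8)! = 40320 seatings.
Those with Cleo next to Ravi: fuse the pair into one unit and seat 8 units around a circle — 2·(7)! = 10080.
Subtracting, 40320 − 10080 = 30240.

30240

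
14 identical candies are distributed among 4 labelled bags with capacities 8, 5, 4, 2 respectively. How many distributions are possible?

By stars and bars, unrestricted non-negative solutions to x_1+…+x_4 = 14 number C(14+3,3) = 680.
Subtract solutions that violate a single cap (substitute x_i' = x_i − (cap_i+1)): x_1 ≥ 9 gives C(8,3) = 56; x_2 ≥ 6 gives C(11,3) = 165; x_3 ≥ 5 gives C(12,3) = 220; x_4 ≥ 3 gives C(14,3) = 364. Together 805.
Add back pairs where two caps are both exceeded: 0 + 1 + 10 + 20 + 56 + 84 = 171.
Subtract triples: 0 + 0 + 0 + 1 = 1.
By inclusion–exclusion the count is 680 − 805 + 171 − 1 = 45.

45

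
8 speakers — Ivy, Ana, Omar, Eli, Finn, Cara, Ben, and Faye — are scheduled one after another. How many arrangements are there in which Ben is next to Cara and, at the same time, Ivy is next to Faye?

2880

Treat {Ben,Cara} as one block (2 orders) and {Ivy,Faye} as another (2 orders).
That leaves 6 units to arrange: 2 × 2 × 6! = 4 × 720 = 2880.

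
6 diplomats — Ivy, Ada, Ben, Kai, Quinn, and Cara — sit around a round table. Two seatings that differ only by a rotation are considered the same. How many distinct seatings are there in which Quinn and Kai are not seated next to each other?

72

Without the restriction there are (5)! = 120 seatings.
Seatings with Quinn beside Kai: treat them as a block with 2 internal orders, giving 2 × (4)! = 48.
Subtracting, 120 − 48 = 72.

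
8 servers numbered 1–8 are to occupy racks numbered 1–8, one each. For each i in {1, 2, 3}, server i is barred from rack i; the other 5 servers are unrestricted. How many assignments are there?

27240

Let Aᵢ (for i ∈ {1, 2, 3}) be the placements that put server i in its forbidden rack. Any j of these fix j positions, leaving (8−j)! ways to fill the rest, and there are C(3,j) ways to pick which j.
By inclusion–exclusion, the number of valid placements is Σ_{j=0}^{3} (−1)^j C(3,j)·(8−j)!.
Computing: 40320 − 15120 + 2160 − 120 = 27240.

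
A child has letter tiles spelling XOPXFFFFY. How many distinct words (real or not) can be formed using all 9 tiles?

Letter multiplicities in XOPXFFFFY: F×4, O×1, P×1, X×2, Y×1.
So there are 9! / (4!·2!) = 7560 distinguishable arrangements.

7560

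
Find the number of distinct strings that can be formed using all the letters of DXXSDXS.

210

DXXSDXS has 7 letters with D appearing twice, S appearing twice, and X appearing 3 times.
Dividing 7! = 5040 by 3!·2!·2! = 24 for the repeated letters gives 210.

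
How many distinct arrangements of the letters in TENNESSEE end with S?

840

With the last slot taken by S, it remains to arrange the other 8 letters (TENNESEE).
Those 8 letters have E appearing 4 times and N appearing twice, giving (8)!/(4!·2!) = 840.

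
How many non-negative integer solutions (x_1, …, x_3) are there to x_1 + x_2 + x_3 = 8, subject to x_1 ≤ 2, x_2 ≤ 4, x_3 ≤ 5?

9

Without the upper bounds there are C(10,2) = 45 ways to split 8 among 3 variables.
Subtract solutions that violate a single cap (substitute x_i' = x_i − (cap_i+1)): x_1 ≥ 3 gives C(7,2) = 21; x_2 ≥ 5 gives C(5,2) = 10; x_3 ≥ 6 gives C(4,2) = 6. Together 37.
Add back pairs where two caps are both exceeded: 1 + 0 + 0 = 1.
By inclusion–exclusion the count is 45 − 37 + 1 = 9.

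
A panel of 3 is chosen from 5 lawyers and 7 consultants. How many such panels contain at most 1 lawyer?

Split by how many lawyers are chosen (0 through 1).
Sum: C(5,0)·C(7,3) + C(5,1)·C(7,2) = 35 + 105 = 140.

140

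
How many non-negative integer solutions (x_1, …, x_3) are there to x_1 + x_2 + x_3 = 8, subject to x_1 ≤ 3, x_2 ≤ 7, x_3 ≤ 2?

11

Ignoring the caps, the number of non-negative solutions to x_1+…+x_3 = 8 is C(10,2) = 45.
Subtract solutions that violate a single cap (substitute x_i' = x_i − (cap_i+1)): x_1 ≥ 4 gives C(6,2) = 15; x_2 ≥ 8 gives C(2,2) = 1; x_3 ≥ 3 gives C(7,2) = 21. Together 37.
Add back pairs where two caps are both exceeded: 0 + 3 + 0 = 3.
By inclusion–exclusion the count is 45 − 37 + 3 = 11.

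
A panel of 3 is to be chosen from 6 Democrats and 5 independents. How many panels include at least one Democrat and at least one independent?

Unrestricted: C(11,3) = 165 ways to pick any 3 of the 11.
Subtract selections that omit an entire group: no Democrats → C(5,3) = 10; no independents → C(6,3) = 20.
Both groups omitted at once is impossible, so 165 − 30 = 135.

135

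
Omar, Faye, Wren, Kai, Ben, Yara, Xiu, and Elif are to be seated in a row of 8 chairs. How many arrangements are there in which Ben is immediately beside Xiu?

Treat {Ben, Xiu} as a single unit. There are 7 units to order, and the pair itself can be ordered 2 ways.
That gives 2 × 7! = 2 × 5040 = 10080.

10080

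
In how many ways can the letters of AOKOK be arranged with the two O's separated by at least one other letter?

There are 5!/(2!·2!) = 30 arrangements of AOKOK in total.
Arrangements with the O's together: treat OO as one letter, giving (4)!/(2!) = 12.
Hence 30 − 12 = 18.

18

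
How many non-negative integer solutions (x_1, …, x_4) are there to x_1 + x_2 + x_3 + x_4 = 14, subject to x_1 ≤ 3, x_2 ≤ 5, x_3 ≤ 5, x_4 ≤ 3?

10

By stars and bars, unrestricted non-negative solutions to x_1+…+x_4 = 14 number C(14+3,3) = 680.
Subtract solutions that violate a single cap (substitute x_i' = x_i − (cap_i+1)): x_1 ≥ 4 gives C(13,3) = 286; x_2 ≥ 6 gives C(11,3) = 165; x_3 ≥ 6 gives C(11,3) = 165; x_4 ≥ 4 gives C(13,3) = 286. Together 902.
Add back pairs where two caps are both exceeded: 35 + 35 + 84 + 10 + 35 + 35 = 234.
Subtract triples: 0 + 1 + 1 + 0 = 2.
By inclusion–exclusion the count is 680 − 902 + 234 − 2 = 10.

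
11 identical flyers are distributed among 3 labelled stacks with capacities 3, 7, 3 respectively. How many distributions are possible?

6

Without the upper bounds there are C(13,2) = 78 ways to split 11 among 3 stacks.
Subtract solutions that violate a single cap (substitute x_i' = x_i − (cap_i+1)): x_1 ≥ 4 gives C(9,2) = 36; x_2 ≥ 8 gives C(5,2) = 10; x_3 ≥ 4 gives C(9,2) = 36. Together 82.
Add back pairs where two caps are both exceeded: 0 + 10 + 0 = 10.
By inclusion–exclusion the count is 78 − 82 + 10 = 6.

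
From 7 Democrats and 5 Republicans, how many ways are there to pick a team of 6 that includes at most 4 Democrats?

Split by how many Democrats are chosen (0 through 4).
Sum: C(7,0)·C(5,6) + C(7,1)·C(5,5) + C(7,2)·C(5,4) + C(7,3)·C(5,3) + C(7,4)·C(5,2) = 0 + 7 + 105 + 350 + 350 = 812.

812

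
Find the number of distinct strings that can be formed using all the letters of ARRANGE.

1260

The 7 letters of ARRANGE have repeats: A appearing twice and R appearing twice.
So there are 7! / (2!·2!) = 1260 distinguishable arrangements.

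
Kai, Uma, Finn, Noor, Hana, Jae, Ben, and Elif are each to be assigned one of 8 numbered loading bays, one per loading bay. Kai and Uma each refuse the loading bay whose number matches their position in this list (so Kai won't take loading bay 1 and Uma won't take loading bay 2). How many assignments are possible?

30960

Let Aᵢ (for i ∈ {1, 2}) be the placements that put person i in their forbidden loading bay. Any j of these fix j positions, leaving (8−j)! ways to fill the rest, and there are C(2,j) ways to pick which j.
By inclusion–exclusion, the number of valid placements is Σ_{j=0}^{2} (−1)^j C(2,j)·(8−j)!.
Computing: 40320 − 10080 + 720 = 30960.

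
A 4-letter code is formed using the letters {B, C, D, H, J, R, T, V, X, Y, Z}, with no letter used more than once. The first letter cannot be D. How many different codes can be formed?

The first letter has 11−1 = 10 choices (anything except D).
The remaining 3 letters are filled from the other 10 symbols without repetition: 10 × 9 × 8 = 720.
Total: 10 × 720 = 7200.

7200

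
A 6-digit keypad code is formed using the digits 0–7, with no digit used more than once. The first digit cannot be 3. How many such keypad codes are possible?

17640

The first digit has 8−1 = 7 choices (anything except 3).
The remaining 5 digits are filled from the other 7 symbols without repetition: 7 × 6 × 5 × 4 × 3 = 2520.
Total: 7 × 2520 = 17640.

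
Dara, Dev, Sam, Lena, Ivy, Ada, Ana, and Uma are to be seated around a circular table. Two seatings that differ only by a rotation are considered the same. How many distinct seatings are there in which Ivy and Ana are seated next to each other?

1440

Glue Ivy and Ana into a block (2 internal orders). Seating 7 units around a circle gives (6)! arrangements.
So 2 × (6)! = 2 × 720 = 1440.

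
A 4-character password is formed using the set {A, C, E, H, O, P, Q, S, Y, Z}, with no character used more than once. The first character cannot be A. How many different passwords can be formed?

4536

The first character has 10−1 = 9 choices (anything except A).
The remaining 3 characters are filled from the other 9 symbols without repetition: 9 × 8 × 7 = 504.
Total: 9 × 504 = 4536.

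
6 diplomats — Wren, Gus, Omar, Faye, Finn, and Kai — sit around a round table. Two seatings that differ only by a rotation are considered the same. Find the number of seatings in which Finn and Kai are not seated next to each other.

72

Without the restriction there are (5)! = 120 seatings.
Those with Finn next to Kai: fuse the pair into one unit and seat 5 units around a circle — 2·(4)! = 48.
Subtracting, 120 − 48 = 72.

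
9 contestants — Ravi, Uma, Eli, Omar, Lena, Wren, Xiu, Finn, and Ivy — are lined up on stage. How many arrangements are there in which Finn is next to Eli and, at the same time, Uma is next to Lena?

20160

Treat {Finn,Eli} as one block (2 orders) and {Uma,Lena} as another (2 orders).
That leaves 7 units to arrange: 2 × 2 × 7! = 4 × 5040 = 20160.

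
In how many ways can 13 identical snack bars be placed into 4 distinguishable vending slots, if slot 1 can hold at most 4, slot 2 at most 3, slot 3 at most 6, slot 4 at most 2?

10

Ignoring the caps, the number of non-negative solutions to x_1+…+x_4 = 13 is C(16,3) = 560.
Subtract solutions that violate a single cap (substitute x_i' = x_i − (cap_i+1)): x_1 ≥ 5 gives C(11,3) = 165; x_2 ≥ 4 gives C(12,3) = 220; x_3 ≥ 7 gives C(9,3) = 84; x_4 ≥ 3 gives C(13,3) = 286. Together 755.
Add back pairs where two caps are both exceeded: 35 + 4 + 56 + 10 + 84 + 20 = 209.
Subtract triples: 0 + 4 + 0 + 0 = 4.
By inclusion–exclusion the count is 560 − 755 + 209 − 4 = 10.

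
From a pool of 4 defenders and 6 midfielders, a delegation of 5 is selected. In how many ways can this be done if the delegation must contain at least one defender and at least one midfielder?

246

With no constraint there are C(10,5) = 252 possible selections.
Subtract selections that omit an entire group: no defenders → C(6,5) = 6; no midfielders → C(4,5) = 0.
Both groups omitted at once is impossible, so 252 − 6 = 246.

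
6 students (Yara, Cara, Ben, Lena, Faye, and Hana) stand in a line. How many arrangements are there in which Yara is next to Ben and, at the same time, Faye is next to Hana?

Treat {Yara,Ben} as one block (2 orders) and {Faye,Hana} as another (2 orders).
That leaves 4 units to arrange: 2 × 2 × 4! = 4 × 24 = 96.

96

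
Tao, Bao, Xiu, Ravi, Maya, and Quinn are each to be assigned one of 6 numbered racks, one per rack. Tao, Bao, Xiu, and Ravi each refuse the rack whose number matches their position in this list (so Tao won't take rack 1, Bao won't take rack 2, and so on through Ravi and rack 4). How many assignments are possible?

362

Let Aᵢ (for 1 ≤ i ≤ 4) be the placements that put person i in their forbidden rack. Any j of these fix j positions, leaving (6−j)! ways to fill the rest, and there are C(4,j) ways to pick which j.
By inclusion–exclusion, the number of valid placements is Σ_{j=0}^{4} (−1)^j C(4,j)·(6−j)!.
Computing: 720 − 480 + 144 − 24 + 2 = 362.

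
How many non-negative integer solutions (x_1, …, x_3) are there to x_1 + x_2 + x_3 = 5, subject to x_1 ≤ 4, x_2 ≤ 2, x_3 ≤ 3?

11

Ignoring the caps, the number of non-negative solutions to x_1+…+x_3 = 5 is C(7,2) = 21.
Subtract solutions that violate a single cap (substitute x_i' = x_i − (cap_i+1)): x_1 ≥ 5 gives C(2,2) = 1; x_2 ≥ 3 gives C(4,2) = 6; x_3 ≥ 4 gives C(3,2) = 3. Together 10.
No two caps can be exceeded simultaneously, so the pair terms are all 0.
By inclusion–exclusion the count is 21 − 10 + 0 = 11.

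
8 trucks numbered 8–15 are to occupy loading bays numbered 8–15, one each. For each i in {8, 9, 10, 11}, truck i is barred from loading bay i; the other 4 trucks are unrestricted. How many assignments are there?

24024

Let Aᵢ (for 8 ≤ i ≤ 11) be the placements that put truck i in its forbidden loading bay. Any j of these fix j positions, leaving (8−j)! ways to fill the rest, and there are C(4,j) ways to pick which j.
By inclusion–exclusion, the number of valid placements is Σ_{j=0}^{4} (−1)^j C(4,j)·(8−j)!.
Computing: 40320 − 20160 + 4320 − 480 + 24 = 24024.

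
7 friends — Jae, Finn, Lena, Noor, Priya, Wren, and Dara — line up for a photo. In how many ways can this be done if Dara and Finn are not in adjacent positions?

Of the 7! = 5040 arrangements, those with Dara and Finn adjacent number 2 × 6! = 1440 (treat the pair as a block with 2 internal orders).
So 5040 − 1440 = 3600 arrangements keep them apart.

3600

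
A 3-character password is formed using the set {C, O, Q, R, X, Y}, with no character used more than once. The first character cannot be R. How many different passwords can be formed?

100

The first character has 6−1 = 5 choices (anything except R).
The remaining 2 characters are filled from the other 5 symbols without repetition: 5 × 4 = 20.
Total: 5 × 20 = 100.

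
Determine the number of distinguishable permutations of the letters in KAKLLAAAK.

1260

KAKLLAAAK has 9 letters with A appearing 4 times, K appearing 3 times, and L appearing twice.
So there are 9! / (4!·3!·2!) = 1260 distinguishable arrangements.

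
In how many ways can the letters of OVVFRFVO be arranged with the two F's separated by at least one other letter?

1260

Total arrangements of OVVFRFVO: 8!/(3!·2!·2!) = 1680.
Arrangements with the F's together: treat FF as one letter, giving (7)!/(3!·2!) = 420.
Hence 1680 − 420 = 1260.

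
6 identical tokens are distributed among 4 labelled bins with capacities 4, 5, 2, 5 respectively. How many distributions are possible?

Without the upper bounds there are C(9,3) = 84 ways to split 6 among 4 bins.
Subtract solutions that violate a single cap (substitute x_i' = x_i − (cap_i+1)): x_1 ≥ 5 gives C(4,3) = 4; x_2 ≥ 6 gives C(3,3) = 1; x_3 ≥ 3 gives C(6,3) = 20; x_4 ≥ 6 gives C(3,3) = 1. Together 26.
No two caps can be exceeded simultaneously, so the pair terms are all 0.
By inclusion–exclusion the count is 84 − 26 + 0 = 58.

58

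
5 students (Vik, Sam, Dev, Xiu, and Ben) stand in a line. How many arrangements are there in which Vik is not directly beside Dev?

There are 5! = 120 arrangements in all. If Vik and Dev are adjacent, merging them into one block gives 2·(4)! = 48 arrangements.
Complementary counting: 120 − 48 = 72.

72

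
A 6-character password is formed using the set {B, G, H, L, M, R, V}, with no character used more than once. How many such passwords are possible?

5040

With no repetition, fill the 6 characters in order: 7 choices, then 6, down to 2.
7 × 6 × 5 × 4 × 3 × 2 = 5040.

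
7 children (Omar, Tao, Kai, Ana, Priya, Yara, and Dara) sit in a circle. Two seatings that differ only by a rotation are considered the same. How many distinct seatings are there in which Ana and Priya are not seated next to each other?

Without the restriction there are (6)! = 720 seatings.
Those with Ana next to Priya: fuse the pair into one unit and seat 6 units around a circle — 2·(5)! = 240.
Subtracting, 720 − 240 = 480.

480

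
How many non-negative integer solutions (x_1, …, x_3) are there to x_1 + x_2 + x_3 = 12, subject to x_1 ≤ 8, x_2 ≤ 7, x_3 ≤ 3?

By stars and bars, unrestricted non-negative solutions to x_1+…+x_3 = 12 number C(12+2,2) = 91.
Subtract solutions that violate a single cap (substitute x_i' = x_i − (cap_i+1)): x_1 ≥ 9 gives C(5,2) = 10; x_2 ≥ 8 gives C(6,2) = 15; x_3 ≥ 4 gives C(10,2) = 45. Together 70.
Add back pairs where two caps are both exceeded: 0 + 0 + 1 = 1.
By inclusion–exclusion the count is 91 − 70 + 1 = 22.

22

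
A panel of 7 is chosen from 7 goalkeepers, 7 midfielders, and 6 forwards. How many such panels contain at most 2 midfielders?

40755

Split by how many midfielders are chosen (0 through 2).
Sum: C(7,0)·C(13,7) + C(7,1)·C(13,6) + C(7,2)·C(13,5) = 1716 + 12012 + 27027 = 40755.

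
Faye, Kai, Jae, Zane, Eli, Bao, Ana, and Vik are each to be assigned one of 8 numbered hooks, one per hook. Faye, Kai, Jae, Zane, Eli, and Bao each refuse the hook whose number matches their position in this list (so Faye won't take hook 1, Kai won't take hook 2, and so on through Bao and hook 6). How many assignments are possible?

18806

Let Aᵢ (for 1 ≤ i ≤ 6) be the placements that put person i in their forbidden hook. Any j of these fix j positions, leaving (8−j)! ways to fill the rest, and there are C(6,j) ways to pick which j.
By inclusion–exclusion, the number of valid placements is Σ_{j=0}^{6} (−1)^j C(6,j)·(8−j)!.
Computing: 40320 − 30240 + 10800 − 2400 + 360 − 36 + 2 = 18806.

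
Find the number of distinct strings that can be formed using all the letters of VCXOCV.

VCXOCV has 6 letters with C appearing twice and V appearing twice.
Dividing 6! = 720 by 2!·2! = 4 for the repeated letters gives 180.

180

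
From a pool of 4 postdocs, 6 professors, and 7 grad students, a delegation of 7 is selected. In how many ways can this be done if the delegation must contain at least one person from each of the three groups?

17283

Total 7-person selections from all 17: C(17,7) = 19448.
Subtract selections that omit an entire group: no postdocs → C(13,7) = 1716; no professors → C(11,7) = 330; no grad students → C(10,7) = 120.
Add back selections omitting two groups (i.e. drawn from a single group): C(4,7) + C(6,7) + C(7,7) = 1.
By inclusion–exclusion: 19448 − 2166 + 1 = 17283.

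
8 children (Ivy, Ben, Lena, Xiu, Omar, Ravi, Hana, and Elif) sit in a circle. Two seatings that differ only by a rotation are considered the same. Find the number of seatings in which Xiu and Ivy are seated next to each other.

Treat {Xiu, Ivy} as one unit (2 internal orders) and seat the resulting 7 units around the table: (6)! circular arrangements.
So 2 × (6)! = 2 × 720 = 1440.

1440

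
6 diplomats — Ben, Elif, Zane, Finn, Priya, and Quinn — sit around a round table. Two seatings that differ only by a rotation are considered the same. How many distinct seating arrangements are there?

Around a circle, 6 distinct people have 6!/6 = (5)! = 120 rotationally distinct seatings.

120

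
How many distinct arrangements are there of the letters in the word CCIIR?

30

The 5 letters of CCIIR have repeats: C appearing twice and I appearing twice.
Dividing 5! = 120 by 2!·2! = 4 for the repeated letters gives 30.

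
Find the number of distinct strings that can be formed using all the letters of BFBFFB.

20

BFBFFB has 6 letters with B appearing 3 times and F appearing 3 times.
So there are 6! / (3!·3!) = 20 distinguishable arrangements.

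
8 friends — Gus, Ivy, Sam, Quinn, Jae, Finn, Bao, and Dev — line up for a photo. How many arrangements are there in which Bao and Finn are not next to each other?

There are 8! = 40320 arrangements in all. If Bao and Finn are adjacent, merging them into one block gives 2·(7)! = 10080 arrangements.
Complementary counting: 40320 − 10080 = 30240.

30240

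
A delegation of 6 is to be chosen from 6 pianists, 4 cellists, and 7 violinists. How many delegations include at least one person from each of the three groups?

Unrestricted: C(17,6) = 12376 ways to pick any 6 of the 17.
Selections missing a whole group: no pianists → C(11,6) = 462; no cellists → C(13,6) = 1716; no violinists → C(10,6) = 210.
Add back selections omitting two groups (i.e. drawn from a single group): C(6,6) + C(4,6) + C(7,6) = 8.
By inclusion–exclusion: 12376 − 2388 + 8 = 9996.

9996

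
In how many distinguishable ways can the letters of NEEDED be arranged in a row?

60

The 6 letters of NEEDED have repeats: D appearing twice and E appearing 3 times.
So there are 6! / (3!·2!) = 60 distinguishable arrangements.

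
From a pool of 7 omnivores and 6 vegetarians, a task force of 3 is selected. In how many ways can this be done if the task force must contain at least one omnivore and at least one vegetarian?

Unrestricted: C(13,3) = 286 ways to pick any 3 of the 13.
Selections missing a whole group: no omnivores → C(6,3) = 20; no vegetarians → C(7,3) = 35.
Both groups omitted at once is impossible, so 286 − 55 = 231.

231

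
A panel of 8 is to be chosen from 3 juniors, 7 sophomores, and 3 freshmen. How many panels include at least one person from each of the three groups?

1197

With no constraint there are C(13,8) = 1287 possible selections.
Subtract selections that omit an entire group: no juniors → C(10,8) = 45; no sophomores → C(6,8) = 0; no freshmen → C(10,8) = 45.
Add back selections omitting two groups (i.e. drawn from a single group): C(3,8) + C(7,8) + C(3,8) = 0.
By inclusion–exclusion: 1287 − 90 + 0 = 1197.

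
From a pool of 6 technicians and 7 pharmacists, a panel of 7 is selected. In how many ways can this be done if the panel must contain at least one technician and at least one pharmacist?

1715

Unrestricted: C(13,7) = 1716 ways to pick any 7 of the 13.
Subtract selections that omit an entire group: no technicians → C(7,7) = 1; no pharmacists → C(6,7) = 0.
Both groups omitted at once is impossible, so 1716 − 1 = 1715.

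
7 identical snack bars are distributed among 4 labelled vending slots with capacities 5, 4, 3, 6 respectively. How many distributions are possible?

85

By stars and bars, unrestricted non-negative solutions to x_1+…+x_4 = 7 number C(7+3,3) = 120.
Subtract solutions that violate a single cap (substitute x_i' = x_i − (cap_i+1)): x_1 ≥ 6 gives C(4,3) = 4; x_2 ≥ 5 gives C(5,3) = 10; x_3 ≥ 4 gives C(6,3) = 20; x_4 ≥ 7 gives C(3,3) = 1. Together 35.
No two caps can be exceeded simultaneously, so the pair terms are all 0.
By inclusion–exclusion the count is 120 − 35 + 0 = 85.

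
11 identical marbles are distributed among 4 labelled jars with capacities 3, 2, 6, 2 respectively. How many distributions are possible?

10

Ignoring the caps, the number of non-negative solutions to x_1+…+x_4 = 11 is C(14,3) = 364.
Subtract solutions that violate a single cap (substitute x_i' = x_i − (cap_i+1)): x_1 ≥ 4 gives C(10,3) = 120; x_2 ≥ 3 gives C(11,3) = 165; x_3 ≥ 7 gives C(7,3) = 35; x_4 ≥ 3 gives C(11,3) = 165. Together 485.
Add back pairs where two caps are both exceeded: 35 + 1 + 35 + 4 + 56 + 4 = 135.
Subtract triples: 0 + 4 + 0 + 0 = 4.
By inclusion–exclusion the count is 364 − 485 + 135 − 4 = 10.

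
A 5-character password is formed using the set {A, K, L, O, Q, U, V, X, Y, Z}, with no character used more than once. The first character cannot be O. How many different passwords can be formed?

The first character has 10−1 = 9 choices (anything except O).
The remaining 4 characters are filled from the other 9 symbols without repetition: 9 × 8 × 7 × 6 = 3024.
Total: 9 × 3024 = 27216.

27216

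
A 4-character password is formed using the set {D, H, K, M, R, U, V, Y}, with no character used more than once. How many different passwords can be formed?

Choose and order 4 of the 8 symbols: the first character has 8 options, the next 7, then 6, 5.
That product is 8 × 7 × 6 × 5 = 1680.

1680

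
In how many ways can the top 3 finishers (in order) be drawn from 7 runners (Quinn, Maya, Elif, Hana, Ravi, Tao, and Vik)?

This is an ordered selection of 3 from 7: P(7,3).
That gives 7 × 6 × 5 = 210.

210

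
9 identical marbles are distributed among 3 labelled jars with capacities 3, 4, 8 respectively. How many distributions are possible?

By stars and bars, unrestricted non-negative solutions to x_1+…+x_3 = 9 number C(9+2,2) = 55.
Subtract solutions that violate a single cap (substitute x_i' = x_i − (cap_i+1)): x_1 ≥ 4 gives C(7,2) = 21; x_2 ≥ 5 gives C(6,2) = 15; x_3 ≥ 9 gives C(2,2) = 1. Together 37.
Add back pairs where two caps are both exceeded: 1 + 0 + 0 = 1.
By inclusion–exclusion the count is 55 − 37 + 1 = 19.

19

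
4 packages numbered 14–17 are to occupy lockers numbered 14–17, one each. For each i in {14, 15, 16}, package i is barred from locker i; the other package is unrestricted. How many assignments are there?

11

Let Aᵢ (for i ∈ {14, 15, 16}) be the placements that put package i in its forbidden locker. Any j of these fix j positions, leaving (4−j)! ways to fill the rest, and there are C(3,j) ways to pick which j.
By inclusion–exclusion, the number of valid placements is Σ_{j=0}^{3} (−1)^j C(3,j)·(4−j)!.
Computing: 24 − 18 + 6 − 1 = 11.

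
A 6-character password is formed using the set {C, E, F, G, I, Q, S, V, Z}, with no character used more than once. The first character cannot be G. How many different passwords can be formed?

53760

The first character has 9−1 = 8 choices (anything except G).
The remaining 5 characters are filled from the other 8 symbols without repetition: 8 × 7 × 6 × 5 × 4 = 6720.
Total: 8 × 6720 = 53760.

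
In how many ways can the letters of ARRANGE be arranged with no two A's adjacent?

There are 7!/(2!·2!) = 1260 arrangements of ARRANGE in total.
Arrangements with the A's together: treat AA as one letter, giving (6)!/(2!) = 360.
Hence 1260 − 360 = 900.

900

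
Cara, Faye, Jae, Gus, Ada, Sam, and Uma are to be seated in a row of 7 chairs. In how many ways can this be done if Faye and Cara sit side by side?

1440

Treat {Faye, Cara} as a single unit. There are 6 units to order, and the pair itself can be ordered 2 ways.
So the count is 2·(6)! = 1440.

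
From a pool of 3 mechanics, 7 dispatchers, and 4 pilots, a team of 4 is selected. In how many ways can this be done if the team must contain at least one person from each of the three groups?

462

Total 4-person selections from all 14: C(14,4) = 1001.
Subtract selections that omit an entire group: no mechanics → C(11,4) = 330; no dispatchers → C(7,4) = 35; no pilots → C(10,4) = 210.
Add back selections omitting two groups (i.e. drawn from a single group): C(3,4) + C(7,4) + C(4,4) = 36.
By inclusion–exclusion: 1001 − 575 + 36 = 462.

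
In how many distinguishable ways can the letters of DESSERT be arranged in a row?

Letter multiplicities in DESSERT: D×1, E×2, R×1, S×2, T×1.
Dividing 7! = 5040 by 2!·2! = 4 for the repeated letters gives 1260.

1260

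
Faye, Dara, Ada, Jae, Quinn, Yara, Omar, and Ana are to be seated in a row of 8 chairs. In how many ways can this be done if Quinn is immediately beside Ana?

Place the 6 others and the Quinn-Ana pair as 7 objects in a line; the pair has 2 internal arrangements.
So the count is 2·(7)! = 10080.

10080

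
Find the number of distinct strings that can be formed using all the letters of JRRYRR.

Letter multiplicities in JRRYRR: J×1, R×4, Y×1.
So there are 6! / (4!) = 30 distinguishable arrangements.

30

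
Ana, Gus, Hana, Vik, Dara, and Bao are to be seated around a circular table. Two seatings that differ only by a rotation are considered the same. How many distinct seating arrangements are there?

Around a circle, 6 distinct people have 6!/6 = (5)! = 120 rotationally distinct seatings.

120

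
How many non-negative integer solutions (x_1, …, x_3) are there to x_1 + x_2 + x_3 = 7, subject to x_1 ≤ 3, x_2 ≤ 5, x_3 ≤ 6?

22

Without the upper bounds there are C(9,2) = 36 ways to split 7 among 3 variables.
Subtract solutions that violate a single cap (substitute x_i' = x_i − (cap_i+1)): x_1 ≥ 4 gives C(5,2) = 10; x_2 ≥ 6 gives C(3,2) = 3; x_3 ≥ 7 gives C(2,2) = 1. Together 14.
No two caps can be exceeded simultaneously, so the pair terms are all 0.
By inclusion–exclusion the count is 36 − 14 + 0 = 22.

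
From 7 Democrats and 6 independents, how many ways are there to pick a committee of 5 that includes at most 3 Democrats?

1056

Split by how many Democrats are chosen (0 through 3).
Sum: C(7,0)·C(6,5) + C(7,1)·C(6,4) + C(7,2)·C(6,3) + C(7,3)·C(6,2) = 6 + 105 + 420 + 525 = 1056.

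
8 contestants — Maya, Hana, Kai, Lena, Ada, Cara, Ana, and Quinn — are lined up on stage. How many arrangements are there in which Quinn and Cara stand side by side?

Glue Quinn and Cara into one block (2 internal orders), leaving 7 units to arrange in a row.
That gives 2 × 7! = 2 × 5040 = 10080.

10080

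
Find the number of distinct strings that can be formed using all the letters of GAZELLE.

The 7 letters of GAZELLE have repeats: E appearing twice and L appearing twice.
Dividing 7! = 5040 by 2!·2! = 4 for the repeated letters gives 1260.

1260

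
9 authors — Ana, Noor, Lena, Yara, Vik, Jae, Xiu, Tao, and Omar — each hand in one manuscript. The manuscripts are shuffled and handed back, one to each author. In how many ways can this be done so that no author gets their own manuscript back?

133496

This is the derangement count D_9: permutations of 9 items with no fixed point.
By inclusion–exclusion this is Σ_{j=0}^{9} (−1)^j C(9,j)·(9−j)!.
Computing: 362880 − 362880 + 181440 − 60480 + 15120 − 3024 + 504 − 72 + 9 − 1 = 133496.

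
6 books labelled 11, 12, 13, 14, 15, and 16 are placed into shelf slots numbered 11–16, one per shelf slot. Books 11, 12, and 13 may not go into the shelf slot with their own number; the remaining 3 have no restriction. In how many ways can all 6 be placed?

426

Let Aᵢ (for i ∈ {11, 12, 13}) be the placements that put book i in its forbidden shelf slot. Any j of these fix j positions, leaving (6−j)! ways to fill the rest, and there are C(3,j) ways to pick which j.
By inclusion–exclusion, the number of valid placements is Σ_{j=0}^{3} (−1)^j C(3,j)·(6−j)!.
Computing: 720 − 360 + 72 − 6 = 426.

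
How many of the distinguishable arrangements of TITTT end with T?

4

Fix T in the last position and arrange the remaining 4 letters.
Those 4 letters have T appearing 3 times, giving (4)!/(3!) = 4.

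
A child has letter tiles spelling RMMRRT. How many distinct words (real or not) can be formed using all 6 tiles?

60

The 6 letters of RMMRRT have repeats: M appearing twice and R appearing 3 times.
Dividing 6! = 720 by 3!·2! = 12 for the repeated letters gives 60.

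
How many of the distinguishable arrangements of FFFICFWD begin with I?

With the first slot taken by I, it remains to arrange the other 7 letters (FFFCFWD).
Those 7 letters have F appearing 4 times, giving (7)!/(4!) = 210.

210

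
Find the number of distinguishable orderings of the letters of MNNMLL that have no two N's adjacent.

60

There are 6!/(2!·2!·2!) = 90 arrangements of MNNMLL in total.
If the two N's are adjacent, glue them into one block, leaving 5 items to arrange: (5)!/(2!·2!) = 30 ways.
Hence 90 − 30 = 60.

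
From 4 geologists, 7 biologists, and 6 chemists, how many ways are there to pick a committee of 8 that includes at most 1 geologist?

Split by how many geologists are chosen (0 through 1).
Sum: C(4,0)·C(13,8) + C(4,1)·C(13,7) = 1287 + 6864 = 8151.

8151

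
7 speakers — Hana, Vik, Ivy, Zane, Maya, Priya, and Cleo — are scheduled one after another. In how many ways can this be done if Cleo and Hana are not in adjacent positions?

There are 7! = 5040 arrangements in all. If Cleo and Hana are adjacent, merging them into one block gives 2·(6)! = 1440 arrangements.
Complementary counting: 5040 − 1440 = 3600.

3600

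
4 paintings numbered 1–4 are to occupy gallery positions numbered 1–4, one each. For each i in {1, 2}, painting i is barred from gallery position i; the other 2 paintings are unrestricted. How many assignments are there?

Let Aᵢ (for i ∈ {1, 2}) be the placements that put painting i in its forbidden gallery position. Any j of these fix j positions, leaving (4−j)! ways to fill the rest, and there are C(2,j) ways to pick which j.
By inclusion–exclusion, the number of valid placements is Σ_{j=0}^{2} (−1)^j C(2,j)·(4−j)!.
Computing: 24 − 12 + 2 = 14.

14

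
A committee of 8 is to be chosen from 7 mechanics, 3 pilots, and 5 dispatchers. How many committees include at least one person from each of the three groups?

5894

Total 8-person selections from all 15: C(15,8) = 6435.
Selections missing a whole group: no mechanics → C(8,8) = 1; no pilots → C(12,8) = 495; no dispatchers → C(10,8) = 45.
Add back selections omitting two groups (i.e. drawn from a single group): C(7,8) + C(3,8) + C(5,8) = 0.
By inclusion–exclusion: 6435 − 541 + 0 = 5894.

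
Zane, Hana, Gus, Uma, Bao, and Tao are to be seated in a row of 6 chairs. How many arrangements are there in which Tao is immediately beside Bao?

Treat {Tao, Bao} as a single unit. There are 5 units to order, and the pair itself can be ordered 2 ways.
That gives 2 × 5! = 2 × 120 = 240.

240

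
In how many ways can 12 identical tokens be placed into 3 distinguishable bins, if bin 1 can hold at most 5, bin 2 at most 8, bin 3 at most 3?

By stars and bars, unrestricted non-negative solutions to x_1+…+x_3 = 12 number C(12+2,2) = 91.
Subtract solutions that violate a single cap (substitute x_i' = x_i − (cap_i+1)): x_1 ≥ 6 gives C(8,2) = 28; x_2 ≥ 9 gives C(5,2) = 10; x_3 ≥ 4 gives C(10,2) = 45. Together 83.
Add back pairs where two caps are both exceeded: 0 + 6 + 0 = 6.
By inclusion–exclusion the count is 91 − 83 + 6 = 14.

14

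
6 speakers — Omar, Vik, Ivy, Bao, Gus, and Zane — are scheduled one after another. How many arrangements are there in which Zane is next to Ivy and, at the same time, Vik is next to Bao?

Treat {Zane,Ivy} as one block (2 orders) and {Vik,Bao} as another (2 orders).
That leaves 4 units to arrange: 2 × 2 × 4! = 4 × 24 = 96.

96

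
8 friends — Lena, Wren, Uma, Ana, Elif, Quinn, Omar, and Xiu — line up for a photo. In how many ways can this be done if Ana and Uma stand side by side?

10080

Place the 6 others and the Ana-Uma pair as 7 objects in a line; the pair has 2 internal arrangements.
So the count is 2·(7)! = 10080.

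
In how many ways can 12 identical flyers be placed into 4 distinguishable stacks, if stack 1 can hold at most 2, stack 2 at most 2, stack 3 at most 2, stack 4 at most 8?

Without the upper bounds there are C(15,3) = 455 ways to split 12 among 4 stacks.
Subtract solutions that violate a single cap (substitute x_i' = x_i − (cap_i+1)): x_1 ≥ 3 gives C(12,3) = 220; x_2 ≥ 3 gives C(12,3) = 220; x_3 ≥ 3 gives C(12,3) = 220; x_4 ≥ 9 gives C(6,3) = 20. Together 680.
Add back pairs where two caps are both exceeded: 84 + 84 + 1 + 84 + 1 + 1 = 255.
Subtract triples: 20 + 0 + 0 + 0 = 20.
By inclusion–exclusion the count is 455 − 680 + 255 − 20 = 10.

10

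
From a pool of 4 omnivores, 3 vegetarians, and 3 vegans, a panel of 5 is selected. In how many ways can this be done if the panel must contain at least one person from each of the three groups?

204

Unrestricted: C(10,5) = 252 ways to pick any 5 of the 10.
Subtract selections that omit an entire group: no omnivores → C(6,5) = 6; no vegetarians → C(7,5) = 21; no vegans → C(7,5) = 21.
Add back selections omitting two groups (i.e. drawn from a single group): C(4,5) + C(3,5) + C(3,5) = 0.
By inclusion–exclusion: 252 − 48 + 0 = 204.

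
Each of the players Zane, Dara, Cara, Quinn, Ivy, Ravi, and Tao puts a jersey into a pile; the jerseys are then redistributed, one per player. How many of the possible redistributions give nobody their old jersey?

This is the derangement count D_7: permutations of 7 items with no fixed point.
By inclusion–exclusion this is Σ_{j=0}^{7} (−1)^j C(7,j)·(7−j)!.
Computing: 5040 − 5040 + 2520 − 840 + 210 − 42 + 7 − 1 = 1854.

1854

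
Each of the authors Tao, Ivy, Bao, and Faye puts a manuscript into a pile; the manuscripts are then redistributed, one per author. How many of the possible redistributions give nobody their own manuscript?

Count assignments avoiding every fixed point. For any j of the 4 authors fixed to their own manuscript, the other 4−j can be arranged in (4−j)! ways.
By inclusion–exclusion this is Σ_{j=0}^{4} (−1)^j C(4,j)·(4−j)!.
Computing: 24 − 24 + 12 − 4 + 1 = 9.

9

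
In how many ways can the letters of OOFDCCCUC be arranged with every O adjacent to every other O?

1680

Treat the 2 copies of O as a single block. The multiset to arrange is then {OO, C, C, C, C, D, F, U}, 8 items in all.
That gives (8)!/(4!) = 1680 arrangements.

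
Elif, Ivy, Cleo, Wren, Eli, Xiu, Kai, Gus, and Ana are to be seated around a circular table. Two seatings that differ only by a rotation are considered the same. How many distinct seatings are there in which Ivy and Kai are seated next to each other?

Glue Ivy and Kai into a block (2 internal orders). Seating 8 units around a circle gives (7)! arrangements.
So 2 × (7)! = 2 × 5040 = 10080.

10080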